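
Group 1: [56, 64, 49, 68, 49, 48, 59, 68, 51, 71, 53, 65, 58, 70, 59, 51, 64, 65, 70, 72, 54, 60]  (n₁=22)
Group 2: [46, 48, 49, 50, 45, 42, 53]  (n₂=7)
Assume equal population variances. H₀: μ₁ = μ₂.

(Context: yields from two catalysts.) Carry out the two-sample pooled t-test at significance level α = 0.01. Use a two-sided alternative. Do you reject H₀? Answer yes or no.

x̄₁=60.182, s₁=7.956, n₁=22
x̄₂=47.571, s₂=3.599, n₂=7
s_p² = [21·7.956² + 6·3.599²]/27 = 52.1106
SE = √(s_p²·(1/22+1/7)) = 3.1326
t = (60.182−47.571)/3.1326 = 4.0256
df = 27
p-value (two-sided) = 0.00041
At α=0.01: p < α → reject H₀

reject H₀: yes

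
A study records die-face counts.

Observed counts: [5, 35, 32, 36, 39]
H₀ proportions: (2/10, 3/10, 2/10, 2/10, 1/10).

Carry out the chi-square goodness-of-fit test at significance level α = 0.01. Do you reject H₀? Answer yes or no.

reject H₀: yes

n = 147; E_i = n·p_i = [29.40, 44.10, 29.40, 29.40, 14.70]
χ² = (5−29.40)²/29.40 + (35−44.10)²/44.10 + (32−29.40)²/29.40 + (36−29.40)²/29.40 + (39−14.70)²/14.70 = 64.0091
df = 4
p-value (upper-tail) = 0.00000
At α=0.01: p < α → reject H₀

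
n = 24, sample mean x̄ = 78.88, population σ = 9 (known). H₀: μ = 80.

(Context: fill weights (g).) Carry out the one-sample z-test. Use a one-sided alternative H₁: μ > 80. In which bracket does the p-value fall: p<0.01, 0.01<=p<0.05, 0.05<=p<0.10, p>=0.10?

p-value bracket: p>=0.10

SE = σ/√n = 9/√24 = 1.8371
z = (x̄−μ₀)/SE = (78.88−80)/1.8371 = -0.6097
p-value (one-sided, H₁ greater) = 0.72895
→ bracket: p>=0.10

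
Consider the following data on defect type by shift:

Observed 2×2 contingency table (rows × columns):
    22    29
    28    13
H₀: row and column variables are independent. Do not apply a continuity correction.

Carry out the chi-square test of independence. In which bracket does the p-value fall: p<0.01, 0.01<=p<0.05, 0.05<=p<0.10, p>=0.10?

Row totals [51, 41], col totals [50, 42], n=92
χ² = (22−27.72)²/27.72 + (29−23.28)²/23.28 + (28−22.28)²/22.28 + (13−18.72)²/18.72 = 5.7968
df = 1
p-value (upper-tail) = 0.01606
→ bracket: 0.01<=p<0.05

p-value bracket: 0.01<=p<0.05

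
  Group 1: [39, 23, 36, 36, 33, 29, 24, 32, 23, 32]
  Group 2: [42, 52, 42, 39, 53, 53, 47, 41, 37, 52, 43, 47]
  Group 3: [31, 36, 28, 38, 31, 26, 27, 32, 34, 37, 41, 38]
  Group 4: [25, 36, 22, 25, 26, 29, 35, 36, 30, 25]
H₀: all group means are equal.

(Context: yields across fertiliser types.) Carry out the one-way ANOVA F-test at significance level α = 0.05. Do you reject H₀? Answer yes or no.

reject H₀: yes

Group means [30.70, 45.67, 33.25, 28.90], grand mean 35.068
SSB = Σnᵢ(x̄ᵢ−x̄)² = 1958.879; SSW = ΣΣ(x−x̄ᵢ)² = 1165.917
MSB = 1958.879/3 = 652.9596; MSW = 1165.917/40 = 29.1479
F = MSB/MSW = 22.4016
df = (3, 40)
p-value (upper-tail) = 0.00000
At α=0.05: p < α → reject H₀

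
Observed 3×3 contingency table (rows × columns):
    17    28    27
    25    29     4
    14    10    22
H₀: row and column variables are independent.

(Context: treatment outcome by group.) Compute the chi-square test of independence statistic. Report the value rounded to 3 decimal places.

test statistic = 25.756

Row totals [72, 58, 46], col totals [56, 67, 53], n=176
χ² = (17−22.91)²/22.91 + (28−27.41)²/27.41 + (27−21.68)²/21.68 + (25−18.45)²/18.45 + (29−22.08)²/22.08 + (4−17.47)²/17.47 + (14−14.64)²/14.64 + (10−17.51)²/17.51 + (22−13.85)²/13.85 = 25.7560
df = 4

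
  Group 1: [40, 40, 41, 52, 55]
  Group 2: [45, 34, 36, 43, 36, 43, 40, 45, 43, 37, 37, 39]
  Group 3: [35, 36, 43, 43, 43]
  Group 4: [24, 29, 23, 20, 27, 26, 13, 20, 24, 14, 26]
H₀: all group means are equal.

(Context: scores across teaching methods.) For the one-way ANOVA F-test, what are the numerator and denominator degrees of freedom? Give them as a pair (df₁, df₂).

degrees of freedom = [3, 29]

k = 4 groups, N = 33 total
df = (k−1, N−k) = (4−1, 33−4) = (3, 29)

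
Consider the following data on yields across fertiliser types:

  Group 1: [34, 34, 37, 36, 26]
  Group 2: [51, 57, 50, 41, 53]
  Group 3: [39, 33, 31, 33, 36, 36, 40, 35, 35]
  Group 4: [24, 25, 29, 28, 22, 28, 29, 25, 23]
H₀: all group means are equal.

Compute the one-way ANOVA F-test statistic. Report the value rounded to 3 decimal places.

test statistic = 46.088

Group means [33.40, 50.40, 35.33, 25.89], grand mean 34.643
SSB = Σnᵢ(x̄ᵢ−x̄)² = 1943.140; SSW = ΣΣ(x−x̄ᵢ)² = 337.289
MSB = 1943.140/3 = 647.7132; MSW = 337.289/24 = 14.0537
F = MSB/MSW = 46.0884
df = (3, 24)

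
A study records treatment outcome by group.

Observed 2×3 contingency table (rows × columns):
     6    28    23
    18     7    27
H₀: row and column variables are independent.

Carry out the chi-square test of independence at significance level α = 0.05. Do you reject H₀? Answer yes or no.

reject H₀: yes

Row totals [57, 52], col totals [24, 35, 50], n=109
χ² = (6−12.55)²/12.55 + (28−18.30)²/18.30 + (23−26.15)²/26.15 + (18−11.45)²/11.45 + (7−16.70)²/16.70 + (27−23.85)²/23.85 = 18.7301
df = 2
p-value (upper-tail) = 0.00009
At α=0.05: p < α → reject H₀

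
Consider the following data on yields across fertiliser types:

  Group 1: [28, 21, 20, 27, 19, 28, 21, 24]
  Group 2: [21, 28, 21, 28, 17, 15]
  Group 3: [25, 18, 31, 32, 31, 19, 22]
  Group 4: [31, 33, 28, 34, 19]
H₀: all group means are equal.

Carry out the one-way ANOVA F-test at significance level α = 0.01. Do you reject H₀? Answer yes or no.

Group means [23.50, 21.67, 25.43, 29.00], grand mean 24.654
SSB = Σnᵢ(x̄ᵢ−x̄)² = 162.837; SSW = ΣΣ(x−x̄ᵢ)² = 605.048
MSB = 162.837/3 = 54.2790; MSW = 605.048/22 = 27.5022
F = MSB/MSW = 1.9736
df = (3, 22)
p-value (upper-tail) = 0.14739
At α=0.01: p ≥ α → fail to reject H₀

reject H₀: no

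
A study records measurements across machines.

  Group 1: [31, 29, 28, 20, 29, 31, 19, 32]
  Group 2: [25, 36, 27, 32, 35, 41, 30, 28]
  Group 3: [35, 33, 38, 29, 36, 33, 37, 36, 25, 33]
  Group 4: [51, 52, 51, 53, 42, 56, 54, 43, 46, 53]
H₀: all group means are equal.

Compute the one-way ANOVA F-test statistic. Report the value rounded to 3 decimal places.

test statistic = 41.109

Group means [27.38, 31.75, 33.50, 50.10], grand mean 36.361
SSB = Σnᵢ(x̄ᵢ−x̄)² = 2785.531; SSW = ΣΣ(x−x̄ᵢ)² = 722.775
MSB = 2785.531/3 = 928.5102; MSW = 722.775/32 = 22.5867
F = MSB/MSW = 41.1087
df = (3, 32)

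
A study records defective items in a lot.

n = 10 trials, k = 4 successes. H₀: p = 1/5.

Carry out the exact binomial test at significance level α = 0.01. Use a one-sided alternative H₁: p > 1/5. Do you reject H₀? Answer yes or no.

Exact binomial: n=10, k=4, p₀=1/5=0.2000
P(X≥4) from Σ C(n,i)·p₀^i·(1−p₀)^(n−i)
p-value (one-sided, H₁ greater) = 0.12087
At α=0.01: p ≥ α → fail to reject H₀

reject H₀: no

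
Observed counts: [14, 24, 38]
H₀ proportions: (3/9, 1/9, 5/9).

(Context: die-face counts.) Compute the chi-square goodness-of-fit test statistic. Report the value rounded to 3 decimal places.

n = 76; E_i = n·p_i = [25.33, 8.44, 42.22]
χ² = (14−25.33)²/25.33 + (24−8.44)²/8.44 + (38−42.22)²/42.22 = 34.1474
df = 2

test statistic = 34.147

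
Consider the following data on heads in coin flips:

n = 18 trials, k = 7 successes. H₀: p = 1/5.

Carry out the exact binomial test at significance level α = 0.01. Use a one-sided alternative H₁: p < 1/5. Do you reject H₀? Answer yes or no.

reject H₀: no

Exact binomial: n=18, k=7, p₀=1/5=0.2000
P(X≤7) from Σ C(n,i)·p₀^i·(1−p₀)^(n−i)
p-value (one-sided, H₁ less) = 0.98372
At α=0.01: p ≥ α → fail to reject H₀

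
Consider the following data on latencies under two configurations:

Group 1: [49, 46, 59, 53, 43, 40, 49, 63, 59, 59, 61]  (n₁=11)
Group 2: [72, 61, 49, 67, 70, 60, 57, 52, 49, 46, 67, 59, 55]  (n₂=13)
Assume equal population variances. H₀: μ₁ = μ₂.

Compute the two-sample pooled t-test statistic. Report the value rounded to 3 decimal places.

test statistic = -1.770

x̄₁=52.818, s₁=7.884, n₁=11
x̄₂=58.769, s₂=8.467, n₂=13
s_p² = [10·7.884² + 12·8.467²]/22 = 67.3611
SE = √(s_p²·(1/11+1/13)) = 3.3623
t = (52.818−58.769)/3.3623 = -1.7699
df = 22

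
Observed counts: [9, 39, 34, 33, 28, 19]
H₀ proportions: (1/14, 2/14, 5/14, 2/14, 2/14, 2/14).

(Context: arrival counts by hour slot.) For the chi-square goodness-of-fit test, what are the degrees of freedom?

df = k − 1 = 6 − 1 = 5

degrees of freedom = 5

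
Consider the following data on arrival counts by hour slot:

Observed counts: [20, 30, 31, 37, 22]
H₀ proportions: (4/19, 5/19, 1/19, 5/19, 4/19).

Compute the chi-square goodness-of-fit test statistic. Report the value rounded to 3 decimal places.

test statistic = 82.001

n = 140; E_i = n·p_i = [29.47, 36.84, 7.37, 36.84, 29.47]
χ² = (20−29.47)²/29.47 + (30−36.84)²/36.84 + (31−7.37)²/7.37 + (37−36.84)²/36.84 + (22−29.47)²/29.47 = 82.0014
df = 4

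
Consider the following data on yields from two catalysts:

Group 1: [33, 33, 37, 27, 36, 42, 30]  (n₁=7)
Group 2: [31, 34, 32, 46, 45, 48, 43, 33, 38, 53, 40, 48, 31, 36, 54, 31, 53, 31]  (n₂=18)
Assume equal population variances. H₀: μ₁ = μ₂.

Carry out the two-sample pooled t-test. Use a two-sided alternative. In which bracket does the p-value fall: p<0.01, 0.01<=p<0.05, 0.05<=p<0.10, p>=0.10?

x̄₁=34.000, s₁=4.899, n₁=7
x̄₂=40.389, s₂=8.479, n₂=18
s_p² = [6·4.899² + 17·8.479²]/23 = 59.4034
SE = √(s_p²·(1/7+1/18)) = 3.4331
t = (34.000−40.389)/3.4331 = -1.8610
df = 23
p-value (two-sided) = 0.07558
→ bracket: 0.05<=p<0.10

p-value bracket: 0.05<=p<0.10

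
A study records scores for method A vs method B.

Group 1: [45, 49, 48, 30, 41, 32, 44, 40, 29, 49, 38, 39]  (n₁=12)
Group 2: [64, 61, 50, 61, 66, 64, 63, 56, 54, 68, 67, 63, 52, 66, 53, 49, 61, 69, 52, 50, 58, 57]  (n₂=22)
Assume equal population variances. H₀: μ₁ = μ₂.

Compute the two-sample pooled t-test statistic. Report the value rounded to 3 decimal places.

test statistic = -7.903

x̄₁=40.333, s₁=7.114, n₁=12
x̄₂=59.273, s₂=6.438, n₂=22
s_p² = [11·7.114² + 21·6.438²]/32 = 44.5947
SE = √(s_p²·(1/12+1/22)) = 2.3965
t = (40.333−59.273)/2.3965 = -7.9029
df = 32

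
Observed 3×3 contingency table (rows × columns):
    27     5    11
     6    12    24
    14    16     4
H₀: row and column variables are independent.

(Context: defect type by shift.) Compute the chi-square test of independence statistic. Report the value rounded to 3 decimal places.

test statistic = 34.171

Row totals [43, 42, 34], col totals [47, 33, 39], n=119
χ² = (27−16.98)²/16.98 + (5−11.92)²/11.92 + (11−14.09)²/14.09 + (6−16.59)²/16.59 + (12−11.65)²/11.65 + (24−13.76)²/13.76 + (14−13.43)²/13.43 + (16−9.43)²/9.43 + (4−11.14)²/11.14 = 34.1707
df = 4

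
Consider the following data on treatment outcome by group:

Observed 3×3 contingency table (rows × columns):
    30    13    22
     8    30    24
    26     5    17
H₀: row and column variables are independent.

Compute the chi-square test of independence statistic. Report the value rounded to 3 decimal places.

Row totals [65, 62, 48], col totals [64, 48, 63], n=175
χ² = (30−23.77)²/23.77 + (13−17.83)²/17.83 + (22−23.40)²/23.40 + (8−22.67)²/22.67 + (30−17.01)²/17.01 + (24−22.32)²/22.32 + (26−17.55)²/17.55 + (5−13.17)²/13.17 + (17−17.28)²/17.28 = 31.7084
df = 4

test statistic = 31.708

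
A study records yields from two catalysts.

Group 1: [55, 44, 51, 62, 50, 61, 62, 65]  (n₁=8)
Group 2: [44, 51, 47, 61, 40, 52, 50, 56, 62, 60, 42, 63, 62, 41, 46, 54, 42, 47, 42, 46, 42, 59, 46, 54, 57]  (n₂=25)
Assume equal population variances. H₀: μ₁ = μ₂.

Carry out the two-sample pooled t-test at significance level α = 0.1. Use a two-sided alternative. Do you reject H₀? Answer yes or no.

x̄₁=56.250, s₁=7.402, n₁=8
x̄₂=50.640, s₂=7.664, n₂=25
s_p² = [7·7.402² + 24·7.664²]/31 = 57.8471
SE = √(s_p²·(1/8+1/25)) = 3.0895
t = (56.250−50.640)/3.0895 = 1.8159
df = 31
p-value (two-sided) = 0.07908
At α=0.1: p < α → reject H₀

reject H₀: yes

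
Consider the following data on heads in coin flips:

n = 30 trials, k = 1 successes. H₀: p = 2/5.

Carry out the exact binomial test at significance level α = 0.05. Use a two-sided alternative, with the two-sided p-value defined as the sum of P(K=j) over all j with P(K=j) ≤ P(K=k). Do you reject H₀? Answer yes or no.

reject H₀: yes

Exact binomial: n=30, k=1, p₀=2/5=0.4000
P(X=j) = C(n,j)·p₀^j·(1−p₀)^(n−j); p = Σ P(X=j) over j with P(X=j) ≤ P(X=1)
p-value (two-sided) = 0.00001
At α=0.05: p < α → reject H₀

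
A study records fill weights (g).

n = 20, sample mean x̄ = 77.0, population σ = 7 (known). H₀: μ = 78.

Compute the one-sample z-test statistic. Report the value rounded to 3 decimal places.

test statistic = -0.639

SE = σ/√n = 7/√20 = 1.5652
z = (x̄−μ₀)/SE = (77.0−78)/1.5652 = -0.6389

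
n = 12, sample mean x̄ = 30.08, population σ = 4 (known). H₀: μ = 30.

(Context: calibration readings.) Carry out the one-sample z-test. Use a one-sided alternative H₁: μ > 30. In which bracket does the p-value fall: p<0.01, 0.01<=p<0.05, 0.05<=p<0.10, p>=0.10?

p-value bracket: p>=0.10

SE = σ/√n = 4/√12 = 1.1547
z = (x̄−μ₀)/SE = (30.08−30)/1.1547 = 0.0693
p-value (one-sided, H₁ greater) = 0.47238
→ bracket: p>=0.10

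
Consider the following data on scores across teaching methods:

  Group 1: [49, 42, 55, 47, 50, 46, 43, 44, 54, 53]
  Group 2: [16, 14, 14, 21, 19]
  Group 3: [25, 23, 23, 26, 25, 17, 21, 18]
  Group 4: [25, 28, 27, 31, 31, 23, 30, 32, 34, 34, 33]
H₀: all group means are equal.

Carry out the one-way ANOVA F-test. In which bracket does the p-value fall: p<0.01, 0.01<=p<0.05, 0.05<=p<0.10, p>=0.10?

Group means [48.30, 16.80, 22.25, 29.82], grand mean 31.559
SSB = Σnᵢ(x̄ᵢ−x̄)² = 4618.346; SSW = ΣΣ(x−x̄ᵢ)² = 446.036
MSB = 4618.346/3 = 1539.4487; MSW = 446.036/30 = 14.8679
F = MSB/MSW = 103.5419
df = (3, 30)
p-value (upper-tail) = 0.00000
→ bracket: p<0.01

p-value bracket: p<0.01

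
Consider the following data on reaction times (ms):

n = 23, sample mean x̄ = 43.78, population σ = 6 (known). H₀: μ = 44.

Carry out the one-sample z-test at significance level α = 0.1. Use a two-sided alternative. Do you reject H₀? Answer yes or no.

reject H₀: no

SE = σ/√n = 6/√23 = 1.2511
z = (x̄−μ₀)/SE = (43.78−44)/1.2511 = -0.1758
p-value (two-sided) = 0.86041
At α=0.1: p ≥ α → fail to reject H₀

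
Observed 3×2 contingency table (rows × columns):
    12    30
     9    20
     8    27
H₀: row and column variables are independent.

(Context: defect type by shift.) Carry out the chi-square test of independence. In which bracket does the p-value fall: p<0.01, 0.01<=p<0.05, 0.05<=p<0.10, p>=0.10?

Row totals [42, 29, 35], col totals [29, 77], n=106
χ² = (12−11.49)²/11.49 + (30−30.51)²/30.51 + (9−7.93)²/7.93 + (20−21.07)²/21.07 + (8−9.58)²/9.58 + (27−25.42)²/25.42 = 0.5851
df = 2
p-value (upper-tail) = 0.74635
→ bracket: p>=0.10

p-value bracket: p>=0.10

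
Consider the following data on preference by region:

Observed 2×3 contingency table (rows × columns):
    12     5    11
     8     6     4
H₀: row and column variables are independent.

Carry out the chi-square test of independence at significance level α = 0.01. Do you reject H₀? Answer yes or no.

Row totals [28, 18], col totals [20, 11, 15], n=46
χ² = (12−12.17)²/12.17 + (5−6.70)²/6.70 + (11−9.13)²/9.13 + (8−7.83)²/7.83 + (6−4.30)²/4.30 + (4−5.87)²/5.87 = 2.0821
df = 2
p-value (upper-tail) = 0.35309
At α=0.01: p ≥ α → fail to reject H₀

reject H₀: no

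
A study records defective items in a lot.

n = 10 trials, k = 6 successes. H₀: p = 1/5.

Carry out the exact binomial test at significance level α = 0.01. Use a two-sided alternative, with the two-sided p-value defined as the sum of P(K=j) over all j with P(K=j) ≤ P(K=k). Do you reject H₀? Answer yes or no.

Exact binomial: n=10, k=6, p₀=1/5=0.2000
P(X=j) = C(n,j)·p₀^j·(1−p₀)^(n−j); p = Σ P(X=j) over j with P(X=j) ≤ P(X=6)
p-value (two-sided) = 0.00637
At α=0.01: p < α → reject H₀

reject H₀: yes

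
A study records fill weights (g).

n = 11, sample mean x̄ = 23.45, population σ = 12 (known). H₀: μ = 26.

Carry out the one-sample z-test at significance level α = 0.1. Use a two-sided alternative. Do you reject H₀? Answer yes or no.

SE = σ/√n = 12/√11 = 3.6181
z = (x̄−μ₀)/SE = (23.45−26)/3.6181 = -0.7048
p-value (two-sided) = 0.48095
At α=0.1: p ≥ α → fail to reject H₀

reject H₀: no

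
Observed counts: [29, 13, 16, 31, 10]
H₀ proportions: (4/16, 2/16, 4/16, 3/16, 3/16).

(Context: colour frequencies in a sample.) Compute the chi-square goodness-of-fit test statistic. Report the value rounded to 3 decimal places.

test statistic = 16.138

n = 99; E_i = n·p_i = [24.75, 12.38, 24.75, 18.56, 18.56]
χ² = (29−24.75)²/24.75 + (13−12.38)²/12.38 + (16−24.75)²/24.75 + (31−18.56)²/18.56 + (10−18.56)²/18.56 = 16.1380
df = 4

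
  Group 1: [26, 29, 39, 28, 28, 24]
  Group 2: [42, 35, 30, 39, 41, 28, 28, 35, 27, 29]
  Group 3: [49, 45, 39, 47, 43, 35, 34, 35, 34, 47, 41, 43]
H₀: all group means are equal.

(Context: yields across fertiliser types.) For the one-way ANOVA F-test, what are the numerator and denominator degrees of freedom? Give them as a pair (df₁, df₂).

degrees of freedom = [2, 25]

k = 3 groups, N = 28 total
df = (k−1, N−k) = (3−1, 28−3) = (2, 25)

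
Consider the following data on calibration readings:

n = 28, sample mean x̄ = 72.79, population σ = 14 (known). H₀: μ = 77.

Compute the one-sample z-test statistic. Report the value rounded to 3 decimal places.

SE = σ/√n = 14/√28 = 2.6458
z = (x̄−μ₀)/SE = (72.79−77)/2.6458 = -1.5912

test statistic = -1.591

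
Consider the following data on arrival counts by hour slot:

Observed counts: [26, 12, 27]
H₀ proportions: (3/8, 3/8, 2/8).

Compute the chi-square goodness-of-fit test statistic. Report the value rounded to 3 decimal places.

test statistic = 13.503

n = 65; E_i = n·p_i = [24.38, 24.38, 16.25]
χ² = (26−24.38)²/24.38 + (12−24.38)²/24.38 + (27−16.25)²/16.25 = 13.5026
df = 2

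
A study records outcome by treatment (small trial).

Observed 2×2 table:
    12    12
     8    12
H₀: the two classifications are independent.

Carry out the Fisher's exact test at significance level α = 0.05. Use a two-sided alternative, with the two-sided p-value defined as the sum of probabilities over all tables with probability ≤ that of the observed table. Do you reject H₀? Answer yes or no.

Margins: r₁=24, r₂=20, c₁=20, c₂=24, n=44
p_obs = C(24,12)·C(20,8)/C(44,20); sum pmf over tables with pmf ≤ p_obs
p-value (two-sided) = 0.55617
At α=0.05: p ≥ α → fail to reject H₀

reject H₀: no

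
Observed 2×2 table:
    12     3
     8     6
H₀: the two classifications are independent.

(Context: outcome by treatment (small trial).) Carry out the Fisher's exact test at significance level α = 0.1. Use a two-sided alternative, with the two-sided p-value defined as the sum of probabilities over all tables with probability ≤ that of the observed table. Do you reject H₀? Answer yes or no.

Margins: r₁=15, r₂=14, c₁=20, c₂=9, n=29
p_obs = C(15,12)·C(14,8)/C(29,20); sum pmf over tables with pmf ≤ p_obs
p-value (two-sided) = 0.24508
At α=0.1: p ≥ α → fail to reject H₀

reject H₀: no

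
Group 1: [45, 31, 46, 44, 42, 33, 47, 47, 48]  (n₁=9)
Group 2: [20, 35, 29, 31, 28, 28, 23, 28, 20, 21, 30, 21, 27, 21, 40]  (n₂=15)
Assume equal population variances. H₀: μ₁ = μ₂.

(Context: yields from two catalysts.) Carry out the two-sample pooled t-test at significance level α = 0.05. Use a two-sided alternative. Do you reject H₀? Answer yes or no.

reject H₀: yes

x̄₁=42.556, s₁=6.267, n₁=9
x̄₂=26.800, s₂=5.894, n₂=15
s_p² = [8·6.267² + 14·5.894²]/22 = 36.3919
SE = √(s_p²·(1/9+1/15)) = 2.5436
t = (42.556−26.800)/2.5436 = 6.1943
df = 22
p-value (two-sided) = 0.00000
At α=0.05: p < α → reject H₀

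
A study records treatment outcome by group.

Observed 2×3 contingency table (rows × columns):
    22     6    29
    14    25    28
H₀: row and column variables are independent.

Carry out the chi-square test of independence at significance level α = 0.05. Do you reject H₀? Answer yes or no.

Row totals [57, 67], col totals [36, 31, 57], n=124
χ² = (22−16.55)²/16.55 + (6−14.25)²/14.25 + (29−26.20)²/26.20 + (14−19.45)²/19.45 + (25−16.75)²/16.75 + (28−30.80)²/30.80 = 12.7167
df = 2
p-value (upper-tail) = 0.00173
At α=0.05: p < α → reject H₀

reject H₀: yes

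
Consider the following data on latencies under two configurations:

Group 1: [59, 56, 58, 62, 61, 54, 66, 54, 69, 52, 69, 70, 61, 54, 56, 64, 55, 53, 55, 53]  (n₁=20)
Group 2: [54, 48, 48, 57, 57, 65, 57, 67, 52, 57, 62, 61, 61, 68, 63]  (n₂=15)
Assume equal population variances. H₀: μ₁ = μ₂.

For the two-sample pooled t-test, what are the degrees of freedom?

df = n₁ + n₂ − 2 = 20 + 15 − 2 = 33

degrees of freedom = 33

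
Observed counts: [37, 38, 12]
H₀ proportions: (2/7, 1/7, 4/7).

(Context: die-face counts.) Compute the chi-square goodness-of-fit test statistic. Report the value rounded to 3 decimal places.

test statistic = 87.155

n = 87; E_i = n·p_i = [24.86, 12.43, 49.71]
χ² = (37−24.86)²/24.86 + (38−12.43)²/12.43 + (12−49.71)²/49.71 = 87.1552
df = 2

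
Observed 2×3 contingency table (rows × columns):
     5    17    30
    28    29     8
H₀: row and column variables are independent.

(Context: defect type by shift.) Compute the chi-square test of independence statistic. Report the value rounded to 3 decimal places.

test statistic = 30.834

Row totals [52, 65], col totals [33, 46, 38], n=117
χ² = (5−14.67)²/14.67 + (17−20.44)²/20.44 + (30−16.89)²/16.89 + (28−18.33)²/18.33 + (29−25.56)²/25.56 + (8−21.11)²/21.11 = 30.8338
df = 2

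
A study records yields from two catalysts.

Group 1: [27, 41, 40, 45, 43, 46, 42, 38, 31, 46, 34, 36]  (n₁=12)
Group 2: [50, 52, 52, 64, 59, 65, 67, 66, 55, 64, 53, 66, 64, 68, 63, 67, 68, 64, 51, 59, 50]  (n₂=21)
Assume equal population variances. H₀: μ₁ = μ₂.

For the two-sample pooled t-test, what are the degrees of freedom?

degrees of freedom = 31

df = n₁ + n₂ − 2 = 12 + 21 − 2 = 31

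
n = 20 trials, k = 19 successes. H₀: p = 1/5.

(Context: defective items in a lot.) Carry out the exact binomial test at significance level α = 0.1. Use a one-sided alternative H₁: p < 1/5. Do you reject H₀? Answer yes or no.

reject H₀: no

Exact binomial: n=20, k=19, p₀=1/5=0.2000
P(X≤19) from Σ C(n,i)·p₀^i·(1−p₀)^(n−i)
p-value (one-sided, H₁ less) = 1.00000
At α=0.1: p ≥ α → fail to reject H₀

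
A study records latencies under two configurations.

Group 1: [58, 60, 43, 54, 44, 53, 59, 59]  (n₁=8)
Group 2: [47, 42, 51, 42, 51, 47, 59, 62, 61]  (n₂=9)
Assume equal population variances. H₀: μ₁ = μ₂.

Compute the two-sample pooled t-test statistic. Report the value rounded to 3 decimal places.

test statistic = 0.680

x̄₁=53.750, s₁=6.798, n₁=8
x̄₂=51.333, s₂=7.730, n₂=9
s_p² = [7·6.798² + 8·7.730²]/15 = 53.4333
SE = √(s_p²·(1/8+1/9)) = 3.5519
t = (53.750−51.333)/3.5519 = 0.6804
df = 15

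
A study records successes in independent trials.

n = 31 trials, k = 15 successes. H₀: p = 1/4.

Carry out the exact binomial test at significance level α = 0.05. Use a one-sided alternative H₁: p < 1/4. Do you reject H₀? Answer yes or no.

reject H₀: no

Exact binomial: n=31, k=15, p₀=1/4=0.2500
P(X≤15) from Σ C(n,i)·p₀^i·(1−p₀)^(n−i)
p-value (one-sided, H₁ less) = 0.99870
At α=0.05: p ≥ α → fail to reject H₀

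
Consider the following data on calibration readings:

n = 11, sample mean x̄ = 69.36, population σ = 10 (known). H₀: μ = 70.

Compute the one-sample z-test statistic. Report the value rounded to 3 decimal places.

test statistic = -0.212

SE = σ/√n = 10/√11 = 3.0151
z = (x̄−μ₀)/SE = (69.36−70)/3.0151 = -0.2123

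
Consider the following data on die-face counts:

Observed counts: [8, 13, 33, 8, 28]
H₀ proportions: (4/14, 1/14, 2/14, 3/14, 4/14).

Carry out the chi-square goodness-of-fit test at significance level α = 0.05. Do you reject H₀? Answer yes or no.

n = 90; E_i = n·p_i = [25.71, 6.43, 12.86, 19.29, 25.71]
χ² = (8−25.71)²/25.71 + (13−6.43)²/6.43 + (33−12.86)²/12.86 + (8−19.29)²/19.29 + (28−25.71)²/25.71 = 57.2852
df = 4
p-value (upper-tail) = 0.00000
At α=0.05: p < α → reject H₀

reject H₀: yes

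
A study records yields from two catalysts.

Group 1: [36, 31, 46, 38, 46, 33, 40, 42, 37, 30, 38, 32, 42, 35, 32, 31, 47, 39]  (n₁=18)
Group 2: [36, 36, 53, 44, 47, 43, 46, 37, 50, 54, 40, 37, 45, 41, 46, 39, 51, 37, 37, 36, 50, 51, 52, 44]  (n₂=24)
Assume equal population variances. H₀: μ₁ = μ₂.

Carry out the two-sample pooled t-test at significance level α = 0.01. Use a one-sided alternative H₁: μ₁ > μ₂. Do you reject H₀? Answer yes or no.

x̄₁=37.500, s₁=5.501, n₁=18
x̄₂=43.833, s₂=6.155, n₂=24
s_p² = [17·5.501² + 23·6.155²]/40 = 34.6458
SE = √(s_p²·(1/18+1/24)) = 1.8353
t = (37.500−43.833)/1.8353 = -3.4508
df = 40
p-value (one-sided, H₁ greater) = 0.99933
At α=0.01: p ≥ α → fail to reject H₀

reject H₀: no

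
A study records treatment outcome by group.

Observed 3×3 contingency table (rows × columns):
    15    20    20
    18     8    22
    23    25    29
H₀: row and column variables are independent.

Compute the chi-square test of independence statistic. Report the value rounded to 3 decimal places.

Row totals [55, 48, 77], col totals [56, 53, 71], n=180
χ² = (15−17.11)²/17.11 + (20−16.19)²/16.19 + (20−21.69)²/21.69 + (18−14.93)²/14.93 + (8−14.13)²/14.13 + (22−18.93)²/18.93 + (23−23.96)²/23.96 + (25−22.67)²/22.67 + (29−30.37)²/30.37 = 5.4143
df = 4

test statistic = 5.414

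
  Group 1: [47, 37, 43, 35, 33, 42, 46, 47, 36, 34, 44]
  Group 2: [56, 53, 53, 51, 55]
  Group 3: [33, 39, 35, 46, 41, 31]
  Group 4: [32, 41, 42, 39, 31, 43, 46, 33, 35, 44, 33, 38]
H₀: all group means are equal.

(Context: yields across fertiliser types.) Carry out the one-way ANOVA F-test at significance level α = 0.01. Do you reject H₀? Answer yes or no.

reject H₀: yes

Group means [40.36, 53.60, 37.50, 38.08], grand mean 41.000
SSB = Σnᵢ(x̄ᵢ−x̄)² = 973.838; SSW = ΣΣ(x−x̄ᵢ)² = 762.162
MSB = 973.838/3 = 324.6126; MSW = 762.162/30 = 25.4054
F = MSB/MSW = 12.7773
df = (3, 30)
p-value (upper-tail) = 0.00001
At α=0.01: p < α → reject H₀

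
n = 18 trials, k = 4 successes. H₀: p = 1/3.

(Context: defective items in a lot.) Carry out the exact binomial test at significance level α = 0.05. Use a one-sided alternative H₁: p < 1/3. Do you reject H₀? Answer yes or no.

reject H₀: no

Exact binomial: n=18, k=4, p₀=1/3=0.3333
P(X≤4) from Σ C(n,i)·p₀^i·(1−p₀)^(n−i)
p-value (one-sided, H₁ less) = 0.23107
At α=0.05: p ≥ α → fail to reject H₀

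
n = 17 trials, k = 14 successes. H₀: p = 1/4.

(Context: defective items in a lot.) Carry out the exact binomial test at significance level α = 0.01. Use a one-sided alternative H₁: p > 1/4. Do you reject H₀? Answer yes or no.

Exact binomial: n=17, k=14, p₀=1/4=0.2500
P(X≥14) from Σ C(n,i)·p₀^i·(1−p₀)^(n−i)
p-value (one-sided, H₁ greater) = 0.00000
At α=0.01: p < α → reject H₀

reject H₀: yes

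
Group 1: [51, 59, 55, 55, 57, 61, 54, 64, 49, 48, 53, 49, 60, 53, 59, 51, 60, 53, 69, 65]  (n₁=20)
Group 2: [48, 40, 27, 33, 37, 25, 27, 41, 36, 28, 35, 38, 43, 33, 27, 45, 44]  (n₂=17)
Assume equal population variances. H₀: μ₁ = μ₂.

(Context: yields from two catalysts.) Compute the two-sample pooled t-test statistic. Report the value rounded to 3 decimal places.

test statistic = 9.632

x̄₁=56.250, s₁=5.775, n₁=20
x̄₂=35.706, s₂=7.200, n₂=17
s_p² = [19·5.775² + 16·7.200²]/35 = 41.8080
SE = √(s_p²·(1/20+1/17)) = 2.1330
t = (56.250−35.706)/2.1330 = 9.6316
df = 35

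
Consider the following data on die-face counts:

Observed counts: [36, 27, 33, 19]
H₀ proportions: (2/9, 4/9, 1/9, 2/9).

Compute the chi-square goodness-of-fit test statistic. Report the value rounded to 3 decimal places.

n = 115; E_i = n·p_i = [25.56, 51.11, 12.78, 25.56]
χ² = (36−25.56)²/25.56 + (27−51.11)²/51.11 + (33−12.78)²/12.78 + (19−25.56)²/25.56 = 49.3283
df = 3

test statistic = 49.328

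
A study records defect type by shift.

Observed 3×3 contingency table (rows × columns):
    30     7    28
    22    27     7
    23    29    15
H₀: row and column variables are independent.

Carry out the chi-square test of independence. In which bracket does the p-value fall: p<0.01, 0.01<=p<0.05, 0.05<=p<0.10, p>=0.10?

Row totals [65, 56, 67], col totals [75, 63, 50], n=188
χ² = (30−25.93)²/25.93 + (7−21.78)²/21.78 + (28−17.29)²/17.29 + (22−22.34)²/22.34 + (27−18.77)²/18.77 + (7−14.89)²/14.89 + (23−26.73)²/26.73 + (29−22.45)²/22.45 + (15−17.82)²/17.82 = 27.9861
df = 4
p-value (upper-tail) = 0.00001
→ bracket: p<0.01

p-value bracket: p<0.01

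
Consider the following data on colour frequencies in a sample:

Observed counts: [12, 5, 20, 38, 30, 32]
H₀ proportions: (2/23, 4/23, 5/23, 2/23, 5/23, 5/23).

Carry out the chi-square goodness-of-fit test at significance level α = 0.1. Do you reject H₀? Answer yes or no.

n = 137; E_i = n·p_i = [11.91, 23.83, 29.78, 11.91, 29.78, 29.78]
χ² = (12−11.91)²/11.91 + (5−23.83)²/23.83 + (20−29.78)²/29.78 + (38−11.91)²/11.91 + (30−29.78)²/29.78 + (32−29.78)²/29.78 = 75.3807
df = 5
p-value (upper-tail) = 0.00000
At α=0.1: p < α → reject H₀

reject H₀: yes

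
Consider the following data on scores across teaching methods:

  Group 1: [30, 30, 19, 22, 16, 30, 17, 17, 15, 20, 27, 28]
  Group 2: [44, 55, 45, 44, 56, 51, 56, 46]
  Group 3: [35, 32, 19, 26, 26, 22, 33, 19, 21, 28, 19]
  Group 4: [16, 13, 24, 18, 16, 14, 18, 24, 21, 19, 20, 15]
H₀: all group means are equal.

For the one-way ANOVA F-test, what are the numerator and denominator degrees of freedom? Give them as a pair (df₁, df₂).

k = 4 groups, N = 43 total
df = (k−1, N−k) = (4−1, 43−4) = (3, 39)

degrees of freedom = [3, 39]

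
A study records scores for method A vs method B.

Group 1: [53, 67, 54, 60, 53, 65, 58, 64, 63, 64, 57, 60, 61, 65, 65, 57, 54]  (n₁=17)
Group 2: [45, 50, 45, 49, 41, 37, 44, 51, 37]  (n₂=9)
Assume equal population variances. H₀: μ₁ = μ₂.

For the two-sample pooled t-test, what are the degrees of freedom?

degrees of freedom = 24

df = n₁ + n₂ − 2 = 17 + 9 − 2 = 24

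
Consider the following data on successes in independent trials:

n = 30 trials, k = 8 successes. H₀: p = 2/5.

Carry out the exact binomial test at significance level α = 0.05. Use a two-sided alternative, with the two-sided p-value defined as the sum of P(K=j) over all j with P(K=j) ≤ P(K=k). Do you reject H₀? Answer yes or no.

reject H₀: no

Exact binomial: n=30, k=8, p₀=2/5=0.4000
P(X=j) = C(n,j)·p₀^j·(1−p₀)^(n−j); p = Σ P(X=j) over j with P(X=j) ≤ P(X=8)
p-value (two-sided) = 0.19107
At α=0.05: p ≥ α → fail to reject H₀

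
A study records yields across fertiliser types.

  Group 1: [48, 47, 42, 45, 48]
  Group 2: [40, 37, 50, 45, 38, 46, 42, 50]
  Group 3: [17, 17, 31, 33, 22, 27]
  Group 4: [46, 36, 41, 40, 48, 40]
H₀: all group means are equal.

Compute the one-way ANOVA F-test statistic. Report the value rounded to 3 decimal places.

Group means [46.00, 43.50, 24.50, 41.83], grand mean 39.040
SSB = Σnᵢ(x̄ᵢ−x̄)² = 1716.627; SSW = ΣΣ(x−x̄ᵢ)² = 542.333
MSB = 1716.627/3 = 572.2089; MSW = 542.333/21 = 25.8254
F = MSB/MSW = 22.1568
df = (3, 21)

test statistic = 22.157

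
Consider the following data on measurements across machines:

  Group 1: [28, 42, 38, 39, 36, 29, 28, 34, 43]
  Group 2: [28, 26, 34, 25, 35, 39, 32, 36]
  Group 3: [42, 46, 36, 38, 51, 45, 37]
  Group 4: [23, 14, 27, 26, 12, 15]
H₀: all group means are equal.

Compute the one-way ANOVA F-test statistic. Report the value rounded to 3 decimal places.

test statistic = 17.602

Group means [35.22, 31.88, 42.14, 19.50], grand mean 32.800
SSB = Σnᵢ(x̄ᵢ−x̄)² = 1732.012; SSW = ΣΣ(x−x̄ᵢ)² = 852.788
MSB = 1732.012/3 = 577.3374; MSW = 852.788/26 = 32.7995
F = MSB/MSW = 17.6020
df = (3, 26)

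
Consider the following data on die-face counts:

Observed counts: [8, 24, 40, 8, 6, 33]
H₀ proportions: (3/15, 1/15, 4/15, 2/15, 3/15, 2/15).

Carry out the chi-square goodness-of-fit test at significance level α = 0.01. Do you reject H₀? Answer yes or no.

reject H₀: yes

n = 119; E_i = n·p_i = [23.80, 7.93, 31.73, 15.87, 23.80, 15.87]
χ² = (8−23.80)²/23.80 + (24−7.93)²/7.93 + (40−31.73)²/31.73 + (8−15.87)²/15.87 + (6−23.80)²/23.80 + (33−15.87)²/15.87 = 80.8950
df = 5
p-value (upper-tail) = 0.00000
At α=0.01: p < α → reject H₀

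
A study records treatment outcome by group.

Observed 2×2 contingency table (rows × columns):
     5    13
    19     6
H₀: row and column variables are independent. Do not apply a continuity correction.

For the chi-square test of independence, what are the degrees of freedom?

degrees of freedom = 1

df = (r−1)(c−1) = (2−1)·(2−1) = 1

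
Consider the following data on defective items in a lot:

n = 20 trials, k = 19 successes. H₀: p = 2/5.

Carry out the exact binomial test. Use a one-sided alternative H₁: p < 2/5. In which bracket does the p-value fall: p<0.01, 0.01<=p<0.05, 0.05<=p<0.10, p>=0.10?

Exact binomial: n=20, k=19, p₀=2/5=0.4000
P(X≤19) from Σ C(n,i)·p₀^i·(1−p₀)^(n−i)
p-value (one-sided, H₁ less) = 1.00000
→ bracket: p>=0.10

p-value bracket: p>=0.10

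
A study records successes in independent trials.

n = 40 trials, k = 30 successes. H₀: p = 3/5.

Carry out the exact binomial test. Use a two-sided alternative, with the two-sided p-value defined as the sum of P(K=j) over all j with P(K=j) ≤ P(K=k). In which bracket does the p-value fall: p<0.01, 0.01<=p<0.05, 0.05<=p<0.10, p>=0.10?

Exact binomial: n=40, k=30, p₀=3/5=0.6000
P(X=j) = C(n,j)·p₀^j·(1−p₀)^(n−j); p = Σ P(X=j) over j with P(X=j) ≤ P(X=30)
p-value (two-sided) = 0.05413
→ bracket: 0.05<=p<0.10

p-value bracket: 0.05<=p<0.10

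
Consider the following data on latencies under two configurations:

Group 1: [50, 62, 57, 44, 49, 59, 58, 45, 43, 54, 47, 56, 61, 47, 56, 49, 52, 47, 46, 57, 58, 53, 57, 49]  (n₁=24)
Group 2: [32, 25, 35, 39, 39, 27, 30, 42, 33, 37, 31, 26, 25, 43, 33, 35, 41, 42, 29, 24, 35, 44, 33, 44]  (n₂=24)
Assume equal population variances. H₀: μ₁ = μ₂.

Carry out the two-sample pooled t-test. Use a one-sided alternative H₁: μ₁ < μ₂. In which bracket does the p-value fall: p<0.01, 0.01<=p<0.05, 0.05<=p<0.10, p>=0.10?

x̄₁=52.333, s₁=5.700, n₁=24
x̄₂=34.333, s₂=6.425, n₂=24
s_p² = [23·5.700² + 23·6.425²]/46 = 36.8841
SE = √(s_p²·(1/24+1/24)) = 1.7532
t = (52.333−34.333)/1.7532 = 10.2670
df = 46
p-value (one-sided, H₁ less) = 1.00000
→ bracket: p>=0.10

p-value bracket: p>=0.10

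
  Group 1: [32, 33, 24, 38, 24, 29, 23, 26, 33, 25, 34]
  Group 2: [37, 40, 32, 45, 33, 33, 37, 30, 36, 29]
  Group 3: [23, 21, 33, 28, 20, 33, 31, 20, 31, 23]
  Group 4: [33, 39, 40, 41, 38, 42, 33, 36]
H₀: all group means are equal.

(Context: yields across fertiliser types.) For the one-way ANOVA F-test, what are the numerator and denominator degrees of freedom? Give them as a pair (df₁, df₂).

k = 4 groups, N = 39 total
df = (k−1, N−k) = (4−1, 39−4) = (3, 35)

degrees of freedom = [3, 35]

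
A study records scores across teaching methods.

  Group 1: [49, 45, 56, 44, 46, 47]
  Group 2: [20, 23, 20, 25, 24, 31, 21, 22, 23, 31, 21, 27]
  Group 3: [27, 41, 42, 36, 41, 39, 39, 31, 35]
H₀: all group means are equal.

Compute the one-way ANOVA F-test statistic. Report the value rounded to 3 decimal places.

Group means [47.83, 24.00, 36.78], grand mean 33.556
SSB = Σnᵢ(x̄ᵢ−x̄)² = 2412.278; SSW = ΣΣ(x−x̄ᵢ)² = 464.389
MSB = 2412.278/2 = 1206.1389; MSW = 464.389/24 = 19.3495
F = MSB/MSW = 62.3343
df = (2, 24)

test statistic = 62.334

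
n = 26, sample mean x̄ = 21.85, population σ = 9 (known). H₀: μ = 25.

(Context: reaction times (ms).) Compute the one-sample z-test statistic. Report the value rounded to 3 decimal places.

test statistic = -1.785

SE = σ/√n = 9/√26 = 1.7650
z = (x̄−μ₀)/SE = (21.85−25)/1.7650 = -1.7847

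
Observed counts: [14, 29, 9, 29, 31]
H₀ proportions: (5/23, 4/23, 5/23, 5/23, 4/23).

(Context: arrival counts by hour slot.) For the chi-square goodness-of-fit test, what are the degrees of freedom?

degrees of freedom = 4

df = k − 1 = 5 − 1 = 4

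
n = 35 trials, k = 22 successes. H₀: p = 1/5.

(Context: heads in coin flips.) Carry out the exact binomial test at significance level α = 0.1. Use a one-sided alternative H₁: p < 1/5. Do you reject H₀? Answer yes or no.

Exact binomial: n=35, k=22, p₀=1/5=0.2000
P(X≤22) from Σ C(n,i)·p₀^i·(1−p₀)^(n−i)
p-value (one-sided, H₁ less) = 1.00000
At α=0.1: p ≥ α → fail to reject H₀

reject H₀: no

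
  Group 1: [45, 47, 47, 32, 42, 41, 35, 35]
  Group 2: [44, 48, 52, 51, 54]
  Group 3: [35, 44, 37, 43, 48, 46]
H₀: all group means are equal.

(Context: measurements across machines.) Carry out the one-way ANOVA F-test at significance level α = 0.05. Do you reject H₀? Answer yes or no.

reject H₀: yes

Group means [40.50, 49.80, 42.17], grand mean 43.474
SSB = Σnᵢ(x̄ᵢ−x̄)² = 281.104; SSW = ΣΣ(x−x̄ᵢ)² = 431.633
MSB = 281.104/2 = 140.5518; MSW = 431.633/16 = 26.9771
F = MSB/MSW = 5.2100
df = (2, 16)
p-value (upper-tail) = 0.01809
At α=0.05: p < α → reject H₀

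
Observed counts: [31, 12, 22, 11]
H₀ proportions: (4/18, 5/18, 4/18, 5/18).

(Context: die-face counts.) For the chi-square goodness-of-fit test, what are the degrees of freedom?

degrees of freedom = 3

df = k − 1 = 4 − 1 = 3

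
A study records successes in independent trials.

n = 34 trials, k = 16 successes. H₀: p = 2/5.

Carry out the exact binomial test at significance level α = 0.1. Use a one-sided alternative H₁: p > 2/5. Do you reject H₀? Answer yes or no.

Exact binomial: n=34, k=16, p₀=2/5=0.4000
P(X≥16) from Σ C(n,i)·p₀^i·(1−p₀)^(n−i)
p-value (one-sided, H₁ greater) = 0.25117
At α=0.1: p ≥ α → fail to reject H₀

reject H₀: no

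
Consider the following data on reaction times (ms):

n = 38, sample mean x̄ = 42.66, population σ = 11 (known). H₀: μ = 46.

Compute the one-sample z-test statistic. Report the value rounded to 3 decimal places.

test statistic = -1.872

SE = σ/√n = 11/√38 = 1.7844
z = (x̄−μ₀)/SE = (42.66−46)/1.7844 = -1.8717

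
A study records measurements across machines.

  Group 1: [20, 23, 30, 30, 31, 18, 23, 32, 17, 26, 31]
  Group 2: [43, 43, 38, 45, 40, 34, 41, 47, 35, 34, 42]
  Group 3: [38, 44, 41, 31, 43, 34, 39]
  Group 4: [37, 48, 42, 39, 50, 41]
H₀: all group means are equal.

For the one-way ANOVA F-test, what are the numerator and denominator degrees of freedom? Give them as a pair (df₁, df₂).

degrees of freedom = [3, 31]

k = 4 groups, N = 35 total
df = (k−1, N−k) = (4−1, 35−4) = (3, 31)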